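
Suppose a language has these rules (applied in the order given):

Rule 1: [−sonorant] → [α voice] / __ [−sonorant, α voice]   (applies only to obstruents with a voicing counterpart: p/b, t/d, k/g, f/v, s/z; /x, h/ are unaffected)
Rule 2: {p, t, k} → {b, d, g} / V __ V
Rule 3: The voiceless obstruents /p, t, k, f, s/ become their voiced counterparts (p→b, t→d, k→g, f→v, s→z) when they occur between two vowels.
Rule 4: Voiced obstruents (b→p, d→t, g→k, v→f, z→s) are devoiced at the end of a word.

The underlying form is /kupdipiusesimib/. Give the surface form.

kubdibiuzezimip

Rule 1 (regressive voicing assimilation): /p/ precedes the voiced obstruent /d/, so it voices to [b] by assimilation. /kupdipiusesimib/ → kubdipiusesimib.
Rule 2 (intervocalic voicing): /p/ is a voiceless stop between vowels /i/ and /i/, so it voices to [b]. /kubdipiusesimib/ → kubdibiusesimib.
Rule 3 (intervocalic voicing): /s/ is a voiceless obstruent between vowels /u/ and /e/, so it voices to [z]. /s/ is a voiceless obstruent between vowels /e/ and /i/, so it voices to [z]. /kubdibiusesimib/ → kubdibiuzezimib.
Rule 4 (final devoicing): /b/ is a voiced obstruent in word-final position, so it devoices to [p]. /kubdibiuzezimib/ → kubdibiuzezimip.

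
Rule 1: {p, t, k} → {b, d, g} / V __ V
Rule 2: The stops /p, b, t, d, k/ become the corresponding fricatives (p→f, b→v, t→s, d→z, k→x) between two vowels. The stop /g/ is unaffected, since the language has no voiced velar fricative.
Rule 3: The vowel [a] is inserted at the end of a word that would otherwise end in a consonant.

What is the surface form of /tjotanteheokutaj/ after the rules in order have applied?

Rule 1 (intervocalic voicing): /t/ is a voiceless stop between vowels /o/ and /a/, so it voices to [d]. /k/ is a voiceless stop between vowels /o/ and /u/, so it voices to [g]. /t/ is a voiceless stop between vowels /u/ and /a/, so it voices to [d]. /tjotanteheokutaj/ → tjodanteheogudaj.
Rule 2 (intervocalic spirantization): /d/ is a stop between vowels /o/ and /a/, so it spirantizes to the fricative [z]. /d/ is a stop between vowels /u/ and /a/, so it spirantizes to the fricative [z]. /tjodanteheogudaj/ → tjozanteheoguzaj.
Rule 3 (final a-epenthesis): the form ends in the consonant /j/, so [a] is inserted word-finally. /tjozanteheoguzaj/ → tjozanteheoguzaja.

tjozanteheoguzaja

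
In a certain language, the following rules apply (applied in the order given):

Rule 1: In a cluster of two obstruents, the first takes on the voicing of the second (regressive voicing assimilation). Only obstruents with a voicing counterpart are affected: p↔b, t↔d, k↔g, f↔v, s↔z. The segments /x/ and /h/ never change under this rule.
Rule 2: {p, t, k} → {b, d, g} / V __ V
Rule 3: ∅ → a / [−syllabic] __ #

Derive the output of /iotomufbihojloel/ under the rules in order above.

iodomuvbihojloela

Rule 1 (regressive voicing assimilation): /f/ precedes the voiced obstruent /b/, so it voices to [v] by assimilation. /iotomufbihojloel/ → iotomuvbihojloel.
Rule 2 (intervocalic voicing): /t/ is a voiceless stop between vowels /o/ and /o/, so it voices to [d]. /iotomuvbihojloel/ → iodomuvbihojloel.
Rule 3 (final a-epenthesis): the form ends in the consonant /l/, so [a] is inserted word-finally. /iodomuvbihojloel/ → iodomuvbihojloela.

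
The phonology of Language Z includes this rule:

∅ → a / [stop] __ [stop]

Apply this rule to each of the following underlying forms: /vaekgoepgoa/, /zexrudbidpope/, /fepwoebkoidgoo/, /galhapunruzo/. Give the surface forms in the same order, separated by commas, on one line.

/vaekgoepgoa/: /k/ and /g/ form a stop–stop cluster, so [a] is inserted between them. /p/ and /g/ form a stop–stop cluster, so [a] is inserted between them. → [vaekagoepagoa].
/zexrudbidpope/: /d/ and /b/ form a stop–stop cluster, so [a] is inserted between them. /d/ and /p/ form a stop–stop cluster, so [a] is inserted between them. → [zexrudabidapope].
/fepwoebkoidgoo/: /b/ and /k/ form a stop–stop cluster, so [a] is inserted between them. /d/ and /g/ form a stop–stop cluster, so [a] is inserted between them. → [fepwoebakoidagoo].
/galhapunruzo/: the rule's environment is not met; surfaces unchanged as [galhapunruzo].

vaekagoepagoa, zexrudabidapope, fepwoebakoidagoo, galhapunruzo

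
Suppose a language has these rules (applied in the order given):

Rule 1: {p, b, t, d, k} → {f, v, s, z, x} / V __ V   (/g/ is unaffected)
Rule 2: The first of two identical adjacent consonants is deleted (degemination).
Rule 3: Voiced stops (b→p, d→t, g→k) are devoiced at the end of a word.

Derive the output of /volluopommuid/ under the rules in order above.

Rule 1 (intervocalic spirantization): /p/ is a stop between vowels /o/ and /o/, so it spirantizes to the fricative [f]. /volluopommuid/ → volluofommuid.
Rule 2 (degemination): /ll/ is a geminate; the first /l/ deletes. /mm/ is a geminate; the first /m/ deletes. /volluofommuid/ → voluofomuid.
Rule 3 (final devoicing): /d/ is a voiced stop in word-final position, so it devoices to [t]. /voluofomuid/ → voluofomuit.

voluofomuit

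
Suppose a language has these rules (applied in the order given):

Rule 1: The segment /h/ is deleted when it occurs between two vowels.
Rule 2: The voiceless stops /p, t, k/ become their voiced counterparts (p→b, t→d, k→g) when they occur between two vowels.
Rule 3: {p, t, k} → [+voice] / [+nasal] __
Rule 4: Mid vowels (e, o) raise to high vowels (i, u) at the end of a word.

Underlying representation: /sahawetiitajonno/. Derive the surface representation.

Rule 1 (intervocalic h-deletion): /h/ occurs between vowels /a/ and /a/, so it deletes. /sahawetiitajonno/ → saawetiitajonno.
Rule 2 (intervocalic voicing): /t/ is a voiceless stop between vowels /e/ and /i/, so it voices to [d]. /t/ is a voiceless stop between vowels /i/ and /a/, so it voices to [d]. /saawetiitajonno/ → saawediidajonno.
Rule 3 (post-nasal voicing): no segment meets the environment; /saawediidajonno/ is unchanged.
Rule 4 (final vowel raising): /o/ is a mid vowel in word-final position, so it raises to [u]. /saawediidajonno/ → saawediidajonnu.

saawediidajonnu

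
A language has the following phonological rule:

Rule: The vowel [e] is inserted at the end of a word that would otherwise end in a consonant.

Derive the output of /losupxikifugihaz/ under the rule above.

losupxikifugihaze

the form ends in the consonant /z/, so [e] is inserted word-finally.
Surface form: [losupxikifugihaze].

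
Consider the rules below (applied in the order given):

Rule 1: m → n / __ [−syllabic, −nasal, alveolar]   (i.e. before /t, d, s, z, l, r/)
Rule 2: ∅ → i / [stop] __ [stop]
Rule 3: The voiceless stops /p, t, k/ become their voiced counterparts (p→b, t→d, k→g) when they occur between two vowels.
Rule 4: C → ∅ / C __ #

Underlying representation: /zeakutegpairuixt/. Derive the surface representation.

Rule 1 (nasal place assimilation): no segment meets the environment; /zeakutegpairuixt/ is unchanged.
Rule 2 (stop-cluster i-epenthesis): /g/ and /p/ form a stop–stop cluster, so [i] is inserted between them. /zeakutegpairuixt/ → zeakutegipairuixt.
Rule 3 (intervocalic voicing): /k/ is a voiceless stop between vowels /a/ and /u/, so it voices to [g]. /t/ is a voiceless stop between vowels /u/ and /e/, so it voices to [d]. /p/ is a voiceless stop between vowels /i/ and /a/, so it voices to [b]. /zeakutegipairuixt/ → zeagudegibairuixt.
Rule 4 (final cluster simplification): /t/ is the second consonant of a word-final cluster /xt/, so it deletes. /zeagudegibairuixt/ → zeagudegibairuix.

zeagudegibairuix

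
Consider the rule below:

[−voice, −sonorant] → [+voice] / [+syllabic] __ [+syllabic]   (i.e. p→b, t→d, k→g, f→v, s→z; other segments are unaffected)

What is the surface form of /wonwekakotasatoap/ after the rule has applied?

/k/ is a voiceless obstruent between vowels /e/ and /a/, so it voices to [g].
/k/ is a voiceless obstruent between vowels /a/ and /o/, so it voices to [g].
/t/ is a voiceless obstruent between vowels /o/ and /a/, so it voices to [d].
/s/ is a voiceless obstruent between vowels /a/ and /a/, so it voices to [z].
/t/ is a voiceless obstruent between vowels /a/ and /o/, so it voices to [d].
The other instance of /p/ does not occur in the required environment and remains unchanged.
Surface form: [wonwegagodazadoap].

wonwegagodazadoap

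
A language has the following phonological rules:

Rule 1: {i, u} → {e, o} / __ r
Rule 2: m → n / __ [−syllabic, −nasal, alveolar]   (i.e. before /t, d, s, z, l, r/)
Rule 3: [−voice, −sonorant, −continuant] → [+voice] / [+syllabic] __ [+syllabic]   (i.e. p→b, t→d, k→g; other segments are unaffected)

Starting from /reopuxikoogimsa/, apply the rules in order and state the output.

reobuxigooginsa

Rule 1 (pre-rhotic lowering): no segment meets the environment; /reopuxikoogimsa/ is unchanged.
Rule 2 (nasal place assimilation): /m/ precedes the alveolar consonant /s/, so it assimilates in place to [n]. /reopuxikoogimsa/ → reopuxikooginsa.
Rule 3 (intervocalic voicing): /p/ is a voiceless stop between vowels /o/ and /u/, so it voices to [b]. /k/ is a voiceless stop between vowels /i/ and /o/, so it voices to [g]. /reopuxikooginsa/ → reobuxigooginsa.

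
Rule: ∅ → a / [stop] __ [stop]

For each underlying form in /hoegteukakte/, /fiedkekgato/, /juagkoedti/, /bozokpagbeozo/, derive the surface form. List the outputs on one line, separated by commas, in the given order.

/hoegteukakte/: /g/ and /t/ form a stop–stop cluster, so [a] is inserted between them. /k/ and /t/ form a stop–stop cluster, so [a] is inserted between them. → [hoegateukakate].
/fiedkekgato/: /d/ and /k/ form a stop–stop cluster, so [a] is inserted between them. /k/ and /g/ form a stop–stop cluster, so [a] is inserted between them. → [fiedakekagato].
/juagkoedti/: /g/ and /k/ form a stop–stop cluster, so [a] is inserted between them. /d/ and /t/ form a stop–stop cluster, so [a] is inserted between them. → [juagakoedati].
/bozokpagbeozo/: /k/ and /p/ form a stop–stop cluster, so [a] is inserted between them. /g/ and /b/ form a stop–stop cluster, so [a] is inserted between them. → [bozokapagabeozo].

hoegateukakate, fiedakekagato, juagakoedati, bozokapagabeozo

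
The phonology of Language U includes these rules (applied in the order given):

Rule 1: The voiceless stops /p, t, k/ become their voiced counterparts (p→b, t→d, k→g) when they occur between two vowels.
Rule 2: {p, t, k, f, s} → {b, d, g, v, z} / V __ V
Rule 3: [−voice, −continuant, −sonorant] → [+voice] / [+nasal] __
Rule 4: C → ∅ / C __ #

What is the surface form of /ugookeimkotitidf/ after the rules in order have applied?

Rule 1 (intervocalic voicing): /k/ is a voiceless stop between vowels /o/ and /e/, so it voices to [g]. /t/ is a voiceless stop between vowels /o/ and /i/, so it voices to [d]. /t/ is a voiceless stop between vowels /i/ and /i/, so it voices to [d]. /ugookeimkotitidf/ → ugoogeimkodididf.
Rule 2 (intervocalic voicing): no segment meets the environment; /ugoogeimkodididf/ is unchanged.
Rule 3 (post-nasal voicing): /k/ is a voiceless stop immediately after the nasal /m/, so it voices to [g]. /ugoogeimkodididf/ → ugoogeimgodididf.
Rule 4 (final cluster simplification): /f/ is the second consonant of a word-final cluster /df/, so it deletes. /ugoogeimgodididf/ → ugoogeimgodidid.

ugoogeimgodidid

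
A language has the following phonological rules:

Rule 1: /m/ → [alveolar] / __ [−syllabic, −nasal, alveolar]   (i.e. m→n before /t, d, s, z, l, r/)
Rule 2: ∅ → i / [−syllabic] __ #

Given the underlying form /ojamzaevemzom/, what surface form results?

ojanzaevenzomi

Rule 1 (nasal place assimilation): /m/ precedes the alveolar consonant /z/, so it assimilates in place to [n]. /m/ precedes the alveolar consonant /z/, so it assimilates in place to [n]. /ojamzaevemzom/ → ojanzaevenzom.
Rule 2 (final i-epenthesis): the form ends in the consonant /m/, so [i] is inserted word-finally. /ojanzaevenzom/ → ojanzaevenzomi.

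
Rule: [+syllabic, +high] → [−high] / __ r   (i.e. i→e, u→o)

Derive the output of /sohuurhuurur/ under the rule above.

sohuorhuoror

/u/ is a high vowel immediately before /r/, so it lowers to [o].
/u/ is a high vowel immediately before /r/, so it lowers to [o].
/u/ is a high vowel immediately before /r/, so it lowers to [o].
The other instances of /u/ do not occur in the required environment and remain unchanged.
Surface form: [sohuorhuoror].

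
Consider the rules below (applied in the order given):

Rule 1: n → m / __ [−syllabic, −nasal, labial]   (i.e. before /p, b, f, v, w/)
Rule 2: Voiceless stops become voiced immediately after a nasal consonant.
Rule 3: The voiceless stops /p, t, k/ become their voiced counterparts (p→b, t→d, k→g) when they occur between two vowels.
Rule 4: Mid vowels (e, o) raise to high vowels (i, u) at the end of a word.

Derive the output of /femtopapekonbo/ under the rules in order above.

Rule 1 (nasal place assimilation): /n/ precedes the labial consonant /b/, so it assimilates in place to [m]. /femtopapekonbo/ → femtopapekombo.
Rule 2 (post-nasal voicing): /t/ is a voiceless stop immediately after the nasal /m/, so it voices to [d]. /femtopapekombo/ → femdopapekombo.
Rule 3 (intervocalic voicing): /p/ is a voiceless stop between vowels /o/ and /a/, so it voices to [b]. /p/ is a voiceless stop between vowels /a/ and /e/, so it voices to [b]. /k/ is a voiceless stop between vowels /e/ and /o/, so it voices to [g]. /femdopapekombo/ → femdobabegombo.
Rule 4 (final vowel raising): /o/ is a mid vowel in word-final position, so it raises to [u]. /femdobabegombo/ → femdobabegombu.

femdobabegombu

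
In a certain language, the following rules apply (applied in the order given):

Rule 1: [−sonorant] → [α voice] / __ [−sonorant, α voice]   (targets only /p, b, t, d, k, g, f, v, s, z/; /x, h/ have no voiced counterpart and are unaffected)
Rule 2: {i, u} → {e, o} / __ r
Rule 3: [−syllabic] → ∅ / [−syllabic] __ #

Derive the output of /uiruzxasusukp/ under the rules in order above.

uerusxasusuk

Rule 1 (regressive voicing assimilation): /z/ precedes the voiceless obstruent /x/, so it devoices to [s] by assimilation. /uiruzxasusukp/ → uirusxasusukp.
Rule 2 (pre-rhotic lowering): /i/ is a high vowel immediately before /r/, so it lowers to [e]. /uirusxasusukp/ → uerusxasusukp.
Rule 3 (final cluster simplification): /p/ is the second consonant of a word-final cluster /kp/, so it deletes. /uerusxasusukp/ → uerusxasusuk.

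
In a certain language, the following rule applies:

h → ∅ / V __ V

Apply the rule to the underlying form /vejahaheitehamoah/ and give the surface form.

/h/ occurs between vowels /a/ and /a/, so it deletes.
/h/ occurs between vowels /a/ and /e/, so it deletes.
/h/ occurs between vowels /e/ and /a/, so it deletes.
The other instance of /h/ does not occur in the required environment and remains unchanged.
Surface form: [vejaaeiteamoah].

vejaaeiteamoah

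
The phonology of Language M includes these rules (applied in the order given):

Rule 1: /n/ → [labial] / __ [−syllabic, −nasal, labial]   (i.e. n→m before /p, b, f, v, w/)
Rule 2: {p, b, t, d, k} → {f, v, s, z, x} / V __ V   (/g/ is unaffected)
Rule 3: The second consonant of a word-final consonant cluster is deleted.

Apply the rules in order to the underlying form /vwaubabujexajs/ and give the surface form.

vwauvavujexaj

Rule 1 (nasal place assimilation): no segment meets the environment; /vwaubabujexajs/ is unchanged.
Rule 2 (intervocalic spirantization): /b/ is a stop between vowels /u/ and /a/, so it spirantizes to the fricative [v]. /b/ is a stop between vowels /a/ and /u/, so it spirantizes to the fricative [v]. /vwaubabujexajs/ → vwauvavujexajs.
Rule 3 (final cluster simplification): /s/ is the second consonant of a word-final cluster /js/, so it deletes. /vwauvavujexajs/ → vwauvavujexaj.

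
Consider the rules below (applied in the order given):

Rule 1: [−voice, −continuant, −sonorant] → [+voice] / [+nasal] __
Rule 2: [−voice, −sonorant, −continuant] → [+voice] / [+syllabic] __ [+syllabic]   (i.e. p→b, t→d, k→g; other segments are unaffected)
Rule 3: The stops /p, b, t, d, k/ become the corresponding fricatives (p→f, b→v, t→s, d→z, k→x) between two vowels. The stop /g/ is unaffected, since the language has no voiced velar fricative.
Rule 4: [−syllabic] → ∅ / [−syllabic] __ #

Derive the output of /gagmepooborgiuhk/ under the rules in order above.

gagmevoovorgiuh

Rule 1 (post-nasal voicing): no segment meets the environment; /gagmepooborgiuhk/ is unchanged.
Rule 2 (intervocalic voicing): /p/ is a voiceless stop between vowels /e/ and /o/, so it voices to [b]. /gagmepooborgiuhk/ → gagmebooborgiuhk.
Rule 3 (intervocalic spirantization): /b/ is a stop between vowels /e/ and /o/, so it spirantizes to the fricative [v]. /b/ is a stop between vowels /o/ and /o/, so it spirantizes to the fricative [v]. /gagmebooborgiuhk/ → gagmevoovorgiuhk.
Rule 4 (final cluster simplification): /k/ is the second consonant of a word-final cluster /hk/, so it deletes. /gagmevoovorgiuhk/ → gagmevoovorgiuh.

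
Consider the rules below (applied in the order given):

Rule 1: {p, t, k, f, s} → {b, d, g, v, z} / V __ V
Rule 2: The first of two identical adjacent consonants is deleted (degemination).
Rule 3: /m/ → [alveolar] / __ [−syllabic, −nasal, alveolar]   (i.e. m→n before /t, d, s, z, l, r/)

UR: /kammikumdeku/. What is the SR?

Rule 1 (intervocalic voicing): /k/ is a voiceless obstruent between vowels /i/ and /u/, so it voices to [g]. /k/ is a voiceless obstruent between vowels /e/ and /u/, so it voices to [g]. /kammikumdeku/ → kammigumdegu.
Rule 2 (degemination): /mm/ is a geminate; the first /m/ deletes. /kammigumdegu/ → kamigumdegu.
Rule 3 (nasal place assimilation): /m/ precedes the alveolar consonant /d/, so it assimilates in place to [n]. /kamigumdegu/ → kamigundegu.

kamigundegu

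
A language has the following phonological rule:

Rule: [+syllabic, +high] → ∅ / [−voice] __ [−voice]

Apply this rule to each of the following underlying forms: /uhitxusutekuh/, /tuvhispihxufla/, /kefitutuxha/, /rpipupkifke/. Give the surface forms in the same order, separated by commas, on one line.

/uhitxusutekuh/: /i/ is a high vowel flanked by voiceless consonants /h/ and /t/, so it deletes. /u/ is a high vowel flanked by voiceless consonants /x/ and /s/, so it deletes. /u/ is a high vowel flanked by voiceless consonants /s/ and /t/, so it deletes. /u/ is a high vowel flanked by voiceless consonants /k/ and /h/, so it deletes. → [uhtxstekh].
/tuvhispihxufla/: /i/ is a high vowel flanked by voiceless consonants /h/ and /s/, so it deletes. /i/ is a high vowel flanked by voiceless consonants /p/ and /h/, so it deletes. /u/ is a high vowel flanked by voiceless consonants /x/ and /f/, so it deletes. → [tuvhsphxfla].
/kefitutuxha/: /i/ is a high vowel flanked by voiceless consonants /f/ and /t/, so it deletes. /u/ is a high vowel flanked by voiceless consonants /t/ and /t/, so it deletes. /u/ is a high vowel flanked by voiceless consonants /t/ and /x/, so it deletes. → [kefttxha].
/rpipupkifke/: /i/ is a high vowel flanked by voiceless consonants /p/ and /p/, so it deletes. /u/ is a high vowel flanked by voiceless consonants /p/ and /p/, so it deletes. /i/ is a high vowel flanked by voiceless consonants /k/ and /f/, so it deletes. → [rpppkfke].

uhtxstekh, tuvhsphxfla, kefttxha, rpppkfke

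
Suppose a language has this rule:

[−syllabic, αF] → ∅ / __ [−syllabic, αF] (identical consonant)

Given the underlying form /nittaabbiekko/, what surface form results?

nitaabieko

/tt/ is a geminate; the first /t/ deletes.
/bb/ is a geminate; the first /b/ deletes.
/kk/ is a geminate; the first /k/ deletes.
Surface form: [nitaabieko].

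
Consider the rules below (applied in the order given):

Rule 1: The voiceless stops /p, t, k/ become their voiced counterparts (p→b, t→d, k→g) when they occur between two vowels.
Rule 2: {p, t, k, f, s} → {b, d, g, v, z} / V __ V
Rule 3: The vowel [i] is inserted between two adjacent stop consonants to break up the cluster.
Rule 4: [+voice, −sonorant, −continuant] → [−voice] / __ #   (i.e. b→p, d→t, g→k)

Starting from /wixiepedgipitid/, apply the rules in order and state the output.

Rule 1 (intervocalic voicing): /p/ is a voiceless stop between vowels /e/ and /e/, so it voices to [b]. /p/ is a voiceless stop between vowels /i/ and /i/, so it voices to [b]. /t/ is a voiceless stop between vowels /i/ and /i/, so it voices to [d]. /wixiepedgipitid/ → wixiebedgibidid.
Rule 2 (intervocalic voicing): no segment meets the environment; /wixiebedgibidid/ is unchanged.
Rule 3 (stop-cluster i-epenthesis): /d/ and /g/ form a stop–stop cluster, so [i] is inserted between them. /wixiebedgibidid/ → wixiebedigibidid.
Rule 4 (final devoicing): /d/ is a voiced stop in word-final position, so it devoices to [t]. /wixiebedigibidid/ → wixiebedigibidit.

wixiebedigibidit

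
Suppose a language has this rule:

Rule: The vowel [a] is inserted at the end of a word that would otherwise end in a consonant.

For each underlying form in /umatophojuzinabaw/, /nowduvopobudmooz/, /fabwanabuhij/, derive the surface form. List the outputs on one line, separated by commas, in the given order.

/umatophojuzinabaw/: the form ends in the consonant /w/, so [a] is inserted word-finally. → [umatophojuzinabawa].
/nowduvopobudmooz/: the form ends in the consonant /z/, so [a] is inserted word-finally. → [nowduvopobudmooza].
/fabwanabuhij/: the form ends in the consonant /j/, so [a] is inserted word-finally. → [fabwanabuhija].

umatophojuzinabawa, nowduvopobudmooza, fabwanabuhija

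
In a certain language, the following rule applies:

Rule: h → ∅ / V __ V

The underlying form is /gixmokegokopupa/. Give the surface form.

No segment of /gixmokegokopupa/ meets the structural description of the rule, so the form surfaces unchanged.

gixmokegokopupa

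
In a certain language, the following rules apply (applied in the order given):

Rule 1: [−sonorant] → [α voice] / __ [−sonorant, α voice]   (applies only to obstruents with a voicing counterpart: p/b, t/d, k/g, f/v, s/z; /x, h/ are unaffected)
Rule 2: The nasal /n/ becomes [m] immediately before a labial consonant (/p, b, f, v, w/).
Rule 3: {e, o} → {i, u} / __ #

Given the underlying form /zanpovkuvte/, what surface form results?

zampofkufti

Rule 1 (regressive voicing assimilation): /v/ precedes the voiceless obstruent /k/, so it devoices to [f] by assimilation. /v/ precedes the voiceless obstruent /t/, so it devoices to [f] by assimilation. /zanpovkuvte/ → zanpofkufte.
Rule 2 (nasal place assimilation): /n/ precedes the labial consonant /p/, so it assimilates in place to [m]. /zanpofkufte/ → zampofkufte.
Rule 3 (final vowel raising): /e/ is a mid vowel in word-final position, so it raises to [i]. /zampofkufte/ → zampofkufti.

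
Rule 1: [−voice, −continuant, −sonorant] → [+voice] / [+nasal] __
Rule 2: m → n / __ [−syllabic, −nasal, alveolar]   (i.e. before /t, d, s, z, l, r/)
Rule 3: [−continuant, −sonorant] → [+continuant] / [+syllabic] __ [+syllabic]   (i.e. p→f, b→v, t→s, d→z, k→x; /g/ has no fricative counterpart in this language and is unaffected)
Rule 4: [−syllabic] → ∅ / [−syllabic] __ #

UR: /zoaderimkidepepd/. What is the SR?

Rule 1 (post-nasal voicing): /k/ is a voiceless stop immediately after the nasal /m/, so it voices to [g]. /zoaderimkidepepd/ → zoaderimgidepepd.
Rule 2 (nasal place assimilation): no segment meets the environment; /zoaderimgidepepd/ is unchanged.
Rule 3 (intervocalic spirantization): /d/ is a stop between vowels /a/ and /e/, so it spirantizes to the fricative [z]. /d/ is a stop between vowels /i/ and /e/, so it spirantizes to the fricative [z]. /p/ is a stop between vowels /e/ and /e/, so it spirantizes to the fricative [f]. /zoaderimgidepepd/ → zoazerimgizefepd.
Rule 4 (final cluster simplification): /d/ is the second consonant of a word-final cluster /pd/, so it deletes. /zoazerimgizefepd/ → zoazerimgizefep.

zoazerimgizefep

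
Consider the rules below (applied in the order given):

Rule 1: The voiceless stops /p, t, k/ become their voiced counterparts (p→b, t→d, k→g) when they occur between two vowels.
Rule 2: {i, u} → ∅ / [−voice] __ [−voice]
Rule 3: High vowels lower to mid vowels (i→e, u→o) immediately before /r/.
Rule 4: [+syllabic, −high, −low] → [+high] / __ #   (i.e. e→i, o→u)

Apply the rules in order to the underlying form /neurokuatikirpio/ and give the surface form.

Rule 1 (intervocalic voicing): /k/ is a voiceless stop between vowels /o/ and /u/, so it voices to [g]. /t/ is a voiceless stop between vowels /a/ and /i/, so it voices to [d]. /k/ is a voiceless stop between vowels /i/ and /i/, so it voices to [g]. /neurokuatikirpio/ → neuroguadigirpio.
Rule 2 (high vowel syncope): no segment meets the environment; /neuroguadigirpio/ is unchanged.
Rule 3 (pre-rhotic lowering): /u/ is a high vowel immediately before /r/, so it lowers to [o]. /i/ is a high vowel immediately before /r/, so it lowers to [e]. /neuroguadigirpio/ → neoroguadigerpio.
Rule 4 (final vowel raising): /o/ is a mid vowel in word-final position, so it raises to [u]. /neoroguadigerpio/ → neoroguadigerpiu.

neoroguadigerpiu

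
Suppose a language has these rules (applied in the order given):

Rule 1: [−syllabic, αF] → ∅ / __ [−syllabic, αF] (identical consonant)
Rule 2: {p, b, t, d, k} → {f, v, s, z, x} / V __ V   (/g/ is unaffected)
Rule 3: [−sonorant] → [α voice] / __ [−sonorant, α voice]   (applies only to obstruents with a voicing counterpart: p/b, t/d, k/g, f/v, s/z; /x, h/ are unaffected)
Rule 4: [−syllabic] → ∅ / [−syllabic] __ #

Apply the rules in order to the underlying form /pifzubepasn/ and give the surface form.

Rule 1 (degemination): no segment meets the environment; /pifzubepasn/ is unchanged.
Rule 2 (intervocalic spirantization): /b/ is a stop between vowels /u/ and /e/, so it spirantizes to the fricative [v]. /p/ is a stop between vowels /e/ and /a/, so it spirantizes to the fricative [f]. /pifzubepasn/ → pifzuvefasn.
Rule 3 (regressive voicing assimilation): /f/ precedes the voiced obstruent /z/, so it voices to [v] by assimilation. /pifzuvefasn/ → pivzuvefasn.
Rule 4 (final cluster simplification): /n/ is the second consonant of a word-final cluster /sn/, so it deletes. /pivzuvefasn/ → pivzuvefas.

pivzuvefas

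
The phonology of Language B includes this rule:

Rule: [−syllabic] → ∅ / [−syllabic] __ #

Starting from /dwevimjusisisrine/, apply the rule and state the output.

dwevimjusisisrine

No segment of /dwevimjusisisrine/ meets the structural description of the rule, so the form surfaces unchanged.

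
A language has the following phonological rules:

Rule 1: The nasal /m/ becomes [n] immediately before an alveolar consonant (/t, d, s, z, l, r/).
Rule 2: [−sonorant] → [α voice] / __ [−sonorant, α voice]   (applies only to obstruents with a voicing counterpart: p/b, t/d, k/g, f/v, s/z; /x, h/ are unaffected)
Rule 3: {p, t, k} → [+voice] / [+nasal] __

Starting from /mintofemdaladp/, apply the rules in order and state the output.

mindofendalatp

Rule 1 (nasal place assimilation): /m/ precedes the alveolar consonant /d/, so it assimilates in place to [n]. /mintofemdaladp/ → mintofendaladp.
Rule 2 (regressive voicing assimilation): /d/ precedes the voiceless obstruent /p/, so it devoices to [t] by assimilation. /mintofendaladp/ → mintofendalatp.
Rule 3 (post-nasal voicing): /t/ is a voiceless stop immediately after the nasal /n/, so it voices to [d]. /mintofendalatp/ → mindofendalatp.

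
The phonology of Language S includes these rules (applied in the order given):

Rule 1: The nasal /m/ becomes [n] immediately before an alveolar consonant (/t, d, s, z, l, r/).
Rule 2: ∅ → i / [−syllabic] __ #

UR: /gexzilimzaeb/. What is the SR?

Rule 1 (nasal place assimilation): /m/ precedes the alveolar consonant /z/, so it assimilates in place to [n]. /gexzilimzaeb/ → gexzilinzaeb.
Rule 2 (final i-epenthesis): the form ends in the consonant /b/, so [i] is inserted word-finally. /gexzilinzaeb/ → gexzilinzaebi.

gexzilinzaebi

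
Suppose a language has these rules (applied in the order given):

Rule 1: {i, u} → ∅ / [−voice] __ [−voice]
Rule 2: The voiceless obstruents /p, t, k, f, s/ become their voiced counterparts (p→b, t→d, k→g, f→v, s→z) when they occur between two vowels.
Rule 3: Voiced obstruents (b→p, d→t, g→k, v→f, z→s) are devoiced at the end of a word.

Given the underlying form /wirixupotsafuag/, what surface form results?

Rule 1 (high vowel syncope): /u/ is a high vowel flanked by voiceless consonants /x/ and /p/, so it deletes. /wirixupotsafuag/ → wirixpotsafuag.
Rule 2 (intervocalic voicing): /f/ is a voiceless obstruent between vowels /a/ and /u/, so it voices to [v]. /wirixpotsafuag/ → wirixpotsavuag.
Rule 3 (final devoicing): /g/ is a voiced obstruent in word-final position, so it devoices to [k]. /wirixpotsavuag/ → wirixpotsavuak.

wirixpotsavuak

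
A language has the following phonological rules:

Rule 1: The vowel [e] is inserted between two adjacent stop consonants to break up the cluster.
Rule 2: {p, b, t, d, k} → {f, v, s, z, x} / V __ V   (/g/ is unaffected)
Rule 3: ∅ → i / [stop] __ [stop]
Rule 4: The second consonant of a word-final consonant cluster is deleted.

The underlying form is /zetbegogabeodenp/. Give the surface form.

Rule 1 (stop-cluster e-epenthesis): /t/ and /b/ form a stop–stop cluster, so [e] is inserted between them. /zetbegogabeodenp/ → zetebegogabeodenp.
Rule 2 (intervocalic spirantization): /t/ is a stop between vowels /e/ and /e/, so it spirantizes to the fricative [s]. /b/ is a stop between vowels /e/ and /e/, so it spirantizes to the fricative [v]. /b/ is a stop between vowels /a/ and /e/, so it spirantizes to the fricative [v]. /d/ is a stop between vowels /o/ and /e/, so it spirantizes to the fricative [z]. /zetebegogabeodenp/ → zesevegogaveozenp.
Rule 3 (stop-cluster i-epenthesis): no segment meets the environment; /zesevegogaveozenp/ is unchanged.
Rule 4 (final cluster simplification): /p/ is the second consonant of a word-final cluster /np/, so it deletes. /zesevegogaveozenp/ → zesevegogaveozen.

zesevegogaveozen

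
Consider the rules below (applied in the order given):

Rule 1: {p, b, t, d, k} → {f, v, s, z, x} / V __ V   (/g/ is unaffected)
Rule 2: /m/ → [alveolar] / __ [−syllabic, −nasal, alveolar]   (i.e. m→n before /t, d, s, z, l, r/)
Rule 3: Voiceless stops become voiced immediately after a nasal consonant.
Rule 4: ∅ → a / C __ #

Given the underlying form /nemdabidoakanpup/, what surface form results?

nendavizoaxanbupa

Rule 1 (intervocalic spirantization): /b/ is a stop between vowels /a/ and /i/, so it spirantizes to the fricative [v]. /d/ is a stop between vowels /i/ and /o/, so it spirantizes to the fricative [z]. /k/ is a stop between vowels /a/ and /a/, so it spirantizes to the fricative [x]. /nemdabidoakanpup/ → nemdavizoaxanpup.
Rule 2 (nasal place assimilation): /m/ precedes the alveolar consonant /d/, so it assimilates in place to [n]. /nemdavizoaxanpup/ → nendavizoaxanpup.
Rule 3 (post-nasal voicing): /p/ is a voiceless stop immediately after the nasal /n/, so it voices to [b]. /nendavizoaxanpup/ → nendavizoaxanbup.
Rule 4 (final a-epenthesis): the form ends in the consonant /p/, so [a] is inserted word-finally. /nendavizoaxanbup/ → nendavizoaxanbupa.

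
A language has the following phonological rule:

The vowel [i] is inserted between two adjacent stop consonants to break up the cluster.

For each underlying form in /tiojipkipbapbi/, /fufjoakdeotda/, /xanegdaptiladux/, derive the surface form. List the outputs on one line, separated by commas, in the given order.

tiojipikipibapibi, fufjoakideotida, xanegidapitiladux

/tiojipkipbapbi/: /p/ and /k/ form a stop–stop cluster, so [i] is inserted between them. /p/ and /b/ form a stop–stop cluster, so [i] is inserted between them. /p/ and /b/ form a stop–stop cluster, so [i] is inserted between them. → [tiojipikipibapibi].
/fufjoakdeotda/: /k/ and /d/ form a stop–stop cluster, so [i] is inserted between them. /t/ and /d/ form a stop–stop cluster, so [i] is inserted between them. → [fufjoakideotida].
/xanegdaptiladux/: /g/ and /d/ form a stop–stop cluster, so [i] is inserted between them. /p/ and /t/ form a stop–stop cluster, so [i] is inserted between them. → [xanegidapitiladux].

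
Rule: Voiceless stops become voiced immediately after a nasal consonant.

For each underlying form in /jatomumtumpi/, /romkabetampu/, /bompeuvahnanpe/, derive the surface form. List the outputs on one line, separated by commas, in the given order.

/jatomumtumpi/: /t/ is a voiceless stop immediately after the nasal /m/, so it voices to [d]. /p/ is a voiceless stop immediately after the nasal /m/, so it voices to [b]. → [jatomumdumbi].
/romkabetampu/: /k/ is a voiceless stop immediately after the nasal /m/, so it voices to [g]. /p/ is a voiceless stop immediately after the nasal /m/, so it voices to [b]. → [romgabetambu].
/bompeuvahnanpe/: /p/ is a voiceless stop immediately after the nasal /m/, so it voices to [b]. /p/ is a voiceless stop immediately after the nasal /n/, so it voices to [b]. → [bombeuvahnanbe].

jatomumdumbi, romgabetambu, bombeuvahnanbe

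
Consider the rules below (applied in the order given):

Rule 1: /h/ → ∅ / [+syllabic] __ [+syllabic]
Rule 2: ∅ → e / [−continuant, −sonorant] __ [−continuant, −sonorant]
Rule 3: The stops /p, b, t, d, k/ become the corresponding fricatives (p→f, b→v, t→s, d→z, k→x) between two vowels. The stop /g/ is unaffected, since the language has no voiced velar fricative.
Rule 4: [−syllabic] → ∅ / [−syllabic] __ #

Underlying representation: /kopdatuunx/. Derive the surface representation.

Rule 1 (intervocalic h-deletion): no segment meets the environment; /kopdatuunx/ is unchanged.
Rule 2 (stop-cluster e-epenthesis): /p/ and /d/ form a stop–stop cluster, so [e] is inserted between them. /kopdatuunx/ → kopedatuunx.
Rule 3 (intervocalic spirantization): /p/ is a stop between vowels /o/ and /e/, so it spirantizes to the fricative [f]. /d/ is a stop between vowels /e/ and /a/, so it spirantizes to the fricative [z]. /t/ is a stop between vowels /a/ and /u/, so it spirantizes to the fricative [s]. /kopedatuunx/ → kofezasuunx.
Rule 4 (final cluster simplification): /x/ is the second consonant of a word-final cluster /nx/, so it deletes. /kofezasuunx/ → kofezasuun.

kofezasuun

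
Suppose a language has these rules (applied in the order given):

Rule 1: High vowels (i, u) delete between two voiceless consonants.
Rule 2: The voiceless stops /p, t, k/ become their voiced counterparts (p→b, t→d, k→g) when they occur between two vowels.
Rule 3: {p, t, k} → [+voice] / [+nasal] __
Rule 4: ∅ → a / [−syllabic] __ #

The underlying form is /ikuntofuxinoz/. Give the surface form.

Rule 1 (high vowel syncope): /u/ is a high vowel flanked by voiceless consonants /f/ and /x/, so it deletes. /ikuntofuxinoz/ → ikuntofxinoz.
Rule 2 (intervocalic voicing): /k/ is a voiceless stop between vowels /i/ and /u/, so it voices to [g]. /ikuntofxinoz/ → iguntofxinoz.
Rule 3 (post-nasal voicing): /t/ is a voiceless stop immediately after the nasal /n/, so it voices to [d]. /iguntofxinoz/ → igundofxinoz.
Rule 4 (final a-epenthesis): the form ends in the consonant /z/, so [a] is inserted word-finally. /igundofxinoz/ → igundofxinoza.

igundofxinoza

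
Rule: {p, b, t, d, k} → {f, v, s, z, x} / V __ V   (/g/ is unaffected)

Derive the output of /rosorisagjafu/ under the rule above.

rosorisagjafu

No segment of /rosorisagjafu/ meets the structural description of the rule, so the form surfaces unchanged.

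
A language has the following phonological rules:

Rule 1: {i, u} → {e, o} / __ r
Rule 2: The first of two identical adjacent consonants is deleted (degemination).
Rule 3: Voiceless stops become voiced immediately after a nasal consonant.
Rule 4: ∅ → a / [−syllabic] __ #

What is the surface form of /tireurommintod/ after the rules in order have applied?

Rule 1 (pre-rhotic lowering): /i/ is a high vowel immediately before /r/, so it lowers to [e]. /u/ is a high vowel immediately before /r/, so it lowers to [o]. /tireurommintod/ → tereorommintod.
Rule 2 (degemination): /mm/ is a geminate; the first /m/ deletes. /tereorommintod/ → tereoromintod.
Rule 3 (post-nasal voicing): /t/ is a voiceless stop immediately after the nasal /n/, so it voices to [d]. /tereoromintod/ → tereoromindod.
Rule 4 (final a-epenthesis): the form ends in the consonant /d/, so [a] is inserted word-finally. /tereoromindod/ → tereoromindoda.

tereoromindoda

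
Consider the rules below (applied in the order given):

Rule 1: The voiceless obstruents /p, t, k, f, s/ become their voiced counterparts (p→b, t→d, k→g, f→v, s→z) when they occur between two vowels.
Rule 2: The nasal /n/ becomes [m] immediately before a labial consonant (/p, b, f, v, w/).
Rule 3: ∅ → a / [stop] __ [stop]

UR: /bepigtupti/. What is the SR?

Rule 1 (intervocalic voicing): /p/ is a voiceless obstruent between vowels /e/ and /i/, so it voices to [b]. /bepigtupti/ → bebigtupti.
Rule 2 (nasal place assimilation): no segment meets the environment; /bebigtupti/ is unchanged.
Rule 3 (stop-cluster a-epenthesis): /g/ and /t/ form a stop–stop cluster, so [a] is inserted between them. /p/ and /t/ form a stop–stop cluster, so [a] is inserted between them. /bebigtupti/ → bebigatupati.

bebigatupati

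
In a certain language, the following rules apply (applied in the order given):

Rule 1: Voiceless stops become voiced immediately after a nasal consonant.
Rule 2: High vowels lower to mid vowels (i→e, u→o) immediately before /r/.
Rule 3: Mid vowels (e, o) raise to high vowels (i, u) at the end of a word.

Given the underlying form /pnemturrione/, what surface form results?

pnemdorrioni

Rule 1 (post-nasal voicing): /t/ is a voiceless stop immediately after the nasal /m/, so it voices to [d]. /pnemturrione/ → pnemdurrione.
Rule 2 (pre-rhotic lowering): /u/ is a high vowel immediately before /r/, so it lowers to [o]. /pnemdurrione/ → pnemdorrione.
Rule 3 (final vowel raising): /e/ is a mid vowel in word-final position, so it raises to [i]. /pnemdorrione/ → pnemdorrioni.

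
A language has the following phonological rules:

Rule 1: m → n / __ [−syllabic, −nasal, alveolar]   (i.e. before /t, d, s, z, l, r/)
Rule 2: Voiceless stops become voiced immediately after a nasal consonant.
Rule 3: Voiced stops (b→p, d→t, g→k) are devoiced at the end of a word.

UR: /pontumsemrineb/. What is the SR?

Rule 1 (nasal place assimilation): /m/ precedes the alveolar consonant /s/, so it assimilates in place to [n]. /m/ precedes the alveolar consonant /r/, so it assimilates in place to [n]. /pontumsemrineb/ → pontunsenrineb.
Rule 2 (post-nasal voicing): /t/ is a voiceless stop immediately after the nasal /n/, so it voices to [d]. /pontunsenrineb/ → pondunsenrineb.
Rule 3 (final devoicing): /b/ is a voiced stop in word-final position, so it devoices to [p]. /pondunsenrineb/ → pondunsenrinep.

pondunsenrinep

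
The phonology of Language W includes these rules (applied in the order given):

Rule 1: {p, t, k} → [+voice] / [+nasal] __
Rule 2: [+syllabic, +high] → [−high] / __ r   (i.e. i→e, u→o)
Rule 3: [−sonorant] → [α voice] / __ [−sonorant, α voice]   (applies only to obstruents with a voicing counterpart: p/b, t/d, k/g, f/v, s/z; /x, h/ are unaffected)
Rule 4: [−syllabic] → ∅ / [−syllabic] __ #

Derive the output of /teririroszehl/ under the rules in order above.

terererozzeh

Rule 1 (post-nasal voicing): no segment meets the environment; /teririroszehl/ is unchanged.
Rule 2 (pre-rhotic lowering): /i/ is a high vowel immediately before /r/, so it lowers to [e]. /i/ is a high vowel immediately before /r/, so it lowers to [e]. /teririroszehl/ → terereroszehl.
Rule 3 (regressive voicing assimilation): /s/ precedes the voiced obstruent /z/, so it voices to [z] by assimilation. /terereroszehl/ → terererozzehl.
Rule 4 (final cluster simplification): /l/ is the second consonant of a word-final cluster /hl/, so it deletes. /terererozzehl/ → terererozzeh.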